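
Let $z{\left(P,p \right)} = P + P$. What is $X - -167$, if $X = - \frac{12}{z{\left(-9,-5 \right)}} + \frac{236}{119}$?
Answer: $\frac{60565}{357} \approx 169.65$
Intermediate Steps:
$z{\left(P,p \right)} = 2 P$
$X = \frac{946}{357}$ ($X = - \frac{12}{2 \left(-9\right)} + \frac{236}{119} = - \frac{12}{-18} + 236 \cdot \frac{1}{119} = \left(-12\right) \left(- \frac{1}{18}\right) + \frac{236}{119} = \frac{2}{3} + \frac{236}{119} = \frac{946}{357} \approx 2.6499$)
$X - -167 = \frac{946}{357} - -167 = \frac{946}{357} + 167 = \frac{60565}{357}$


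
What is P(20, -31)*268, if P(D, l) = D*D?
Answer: 107200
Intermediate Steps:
P(D, l) = D²
P(20, -31)*268 = 20²*268 = 400*268 = 107200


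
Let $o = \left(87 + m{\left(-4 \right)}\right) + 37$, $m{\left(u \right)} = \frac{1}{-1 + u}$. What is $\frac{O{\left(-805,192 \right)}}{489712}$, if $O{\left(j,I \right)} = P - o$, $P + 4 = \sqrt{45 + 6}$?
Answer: $- \frac{639}{2448560} + \frac{\sqrt{51}}{489712} \approx -0.00024639$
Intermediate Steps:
$o = \frac{619}{5}$ ($o = \left(87 + \frac{1}{-1 - 4}\right) + 37 = \left(87 + \frac{1}{-5}\right) + 37 = \left(87 - \frac{1}{5}\right) + 37 = \frac{434}{5} + 37 = \frac{619}{5} \approx 123.8$)
$P = -4 + \sqrt{51}$ ($P = -4 + \sqrt{45 + 6} = -4 + \sqrt{51} \approx 3.1414$)
$O{\left(j,I \right)} = - \frac{639}{5} + \sqrt{51}$ ($O{\left(j,I \right)} = \left(-4 + \sqrt{51}\right) - \frac{619}{5} = - \frac{639}{5} + \sqrt{51}$)
$\frac{O{\left(-805,192 \right)}}{489712} = \frac{- \frac{639}{5} + \sqrt{51}}{489712} = \left(- \frac{639}{5} + \sqrt{51}\right) \frac{1}{489712} = - \frac{639}{2448560} + \frac{\sqrt{51}}{489712}$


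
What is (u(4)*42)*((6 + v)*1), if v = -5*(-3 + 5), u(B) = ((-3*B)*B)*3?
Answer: 24192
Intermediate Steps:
u(B) = -9*B**2 (u(B) = -3*B**2*3 = -9*B**2)
v = -10 (v = -5*2 = -10)
(u(4)*42)*((6 + v)*1) = (-9*4**2*42)*((6 - 10)*1) = (-9*16*42)*(-4*1) = -144*42*(-4) = -6048*(-4) = 24192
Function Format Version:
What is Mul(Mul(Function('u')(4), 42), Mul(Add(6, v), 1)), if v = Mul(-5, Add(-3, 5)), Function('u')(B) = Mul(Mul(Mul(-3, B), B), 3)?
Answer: 24192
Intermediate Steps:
Function('u')(B) = Mul(-9, Pow(B, 2)) (Function('u')(B) = Mul(Mul(-3, Pow(B, 2)), 3) = Mul(-9, Pow(B, 2)))
v = -10 (v = Mul(-5, 2) = -10)
Mul(Mul(Function('u')(4), 42), Mul(Add(6, v), 1)) = Mul(Mul(Mul(-9, Pow(4, 2)), 42), Mul(Add(6, -10), 1)) = Mul(Mul(Mul(-9, 16), 42), Mul(-4, 1)) = Mul(Mul(-144, 42), -4) = Mul(-6048, -4) = 24192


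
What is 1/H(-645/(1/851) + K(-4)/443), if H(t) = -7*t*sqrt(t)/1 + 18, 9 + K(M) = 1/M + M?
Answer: 100152929664/45087393328355438411937043145 - 24129302562344*I*sqrt(430880402899)/45087393328355438411937043145 ≈ 2.2213e-18 - 3.5129e-10*I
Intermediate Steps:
K(M) = -9 + M + 1/M (K(M) = -9 + (1/M + M) = -9 + (M + 1/M) = -9 + M + 1/M)
H(t) = 18 - 7*t**(3/2) (H(t) = -7*t**(3/2) + 18 = 18 - 7*t**(3/2))
1/H(-645/(1/851) + K(-4)/443) = 1/(18 - 7*(-645/(1/851) + (-9 - 4 + 1/(-4))/443)**(3/2)) = 1/(18 - 7*(-645/1/851 + (-9 - 4 - 1/4)*(1/443))**(3/2)) = 1/(18 - 7*(-645*851 - 53/4*1/443)**(3/2)) = 1/(18 - 7*(-548895 - 53/1772)**(3/2)) = 1/(18 - (-6808493951)*I*sqrt(430880402899)/1569992) = 1/(18 + 6808493951*I*sqrt(430880402899)/1569992)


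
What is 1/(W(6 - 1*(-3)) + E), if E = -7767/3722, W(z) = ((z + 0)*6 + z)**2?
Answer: 3722/14764851 ≈ 0.00025209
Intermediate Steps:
W(z) = 49*z**2 (W(z) = (z*6 + z)**2 = (6*z + z)**2 = (7*z)**2 = 49*z**2)
E = -7767/3722 (E = -7767*1/3722 = -7767/3722 ≈ -2.0868)
1/(W(6 - 1*(-3)) + E) = 1/(49*(6 - 1*(-3))**2 - 7767/3722) = 1/(49*(6 + 3)**2 - 7767/3722) = 1/(49*9**2 - 7767/3722) = 1/(49*81 - 7767/3722) = 1/(3969 - 7767/3722) = 1/(14764851/3722) = 3722/14764851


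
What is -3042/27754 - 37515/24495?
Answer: -37190170/22661141 ≈ -1.6411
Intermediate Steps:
-3042/27754 - 37515/24495 = -3042*1/27754 - 37515*1/24495 = -1521/13877 - 2501/1633 = -37190170/22661141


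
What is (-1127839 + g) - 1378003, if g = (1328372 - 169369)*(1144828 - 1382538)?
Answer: -275509108972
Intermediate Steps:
g = -275506603130 (g = 1159003*(-237710) = -275506603130)
(-1127839 + g) - 1378003 = (-1127839 - 275506603130) - 1378003 = -275507730969 - 1378003 = -275509108972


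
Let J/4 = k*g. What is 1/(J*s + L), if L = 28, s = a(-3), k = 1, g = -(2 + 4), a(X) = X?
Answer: 1/100 ≈ 0.010000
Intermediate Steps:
g = -6 (g = -1*6 = -6)
s = -3
J = -24 (J = 4*(1*(-6)) = 4*(-6) = -24)
1/(J*s + L) = 1/(-24*(-3) + 28) = 1/(72 + 28) = 1/100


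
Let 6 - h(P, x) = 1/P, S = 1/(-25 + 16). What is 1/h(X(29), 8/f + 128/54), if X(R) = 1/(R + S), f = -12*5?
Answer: -9/206 ≈ -0.043689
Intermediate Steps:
S = -⅑ (S = 1/(-9) = -⅑ ≈ -0.11111)
f = -60
X(R) = 1/(-⅑ + R) (X(R) = 1/(R - ⅑) = 1/(-⅑ + R))
h(P, x) = 6 - 1/P
1/h(X(29), 8/f + 128/54) = 1/(6 - 1/(9/(-1 + 9*29))) = 1/(6 - 1/(9/(-1 + 261))) = 1/(6 - 1/(9/260)) = 1/(6 - 1/(9*(1/260))) = 1/(6 - 1/9/260) = 1/(6 - 1*260/9) = 1/(6 - 260/9) = 1/(-206/9) = -9/206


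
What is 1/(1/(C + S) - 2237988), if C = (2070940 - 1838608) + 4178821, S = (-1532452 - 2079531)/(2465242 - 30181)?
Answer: -10741423023350/24039175829178584739 ≈ -4.4683e-7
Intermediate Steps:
S = -3611983/2435061 ≈ -1.4833
C = 4411153 (C = 232332 + 4178821 = 4411153)
1/(1/(C + S) - 2237988) = 1/(1/(4411153 - 3611983/2435061) - 2237988) = 1/(1/(10741423023350/2435061) - 2237988) = 1/(2435061/10741423023350 - 2237988) = 1/(-24039175829178584739/10741423023350) = -10741423023350/24039175829178584739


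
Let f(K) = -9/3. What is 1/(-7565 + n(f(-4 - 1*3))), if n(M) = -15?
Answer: -1/7580 ≈ -0.00013193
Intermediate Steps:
f(K) = -3 (f(K) = -9*⅓ = -3)
1/(-7565 + n(f(-4 - 1*3))) = 1/(-7565 - 15) = 1/(-7580) = -1/7580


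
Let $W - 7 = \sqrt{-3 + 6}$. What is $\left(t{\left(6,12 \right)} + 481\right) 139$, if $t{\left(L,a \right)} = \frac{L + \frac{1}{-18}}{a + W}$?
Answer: $\frac{431121983}{6444} - \frac{14873 \sqrt{3}}{6444} \approx 66899.0$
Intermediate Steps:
$W = 7 + \sqrt{3}$ ($W = 7 + \sqrt{-3 + 6} = 7 + \sqrt{3} \approx 8.7321$)
$t{\left(L,a \right)} = \frac{- \frac{1}{18} + L}{7 + a + \sqrt{3}}$ ($t{\left(L,a \right)} = \frac{L + \frac{1}{-18}}{a + \left(7 + \sqrt{3}\right)} = \frac{L - \frac{1}{18}}{7 + a + \sqrt{3}} = \frac{- \frac{1}{18} + L}{7 + a + \sqrt{3}}$)
$\left(t{\left(6,12 \right)} + 481\right) 139 = \left(\frac{- \frac{1}{18} + 6}{7 + 12 + \sqrt{3}} + 481\right) 139 = \left(\frac{1}{19 + \sqrt{3}} \cdot \frac{107}{18} + 481\right) 139 = \left(\frac{107}{18 \left(19 + \sqrt{3}\right)} + 481\right) 139 = \left(481 + \frac{107}{18 \left(19 + \sqrt{3}\right)}\right) 139 = 66859 + \frac{14873}{18 \left(19 + \sqrt{3}\right)}$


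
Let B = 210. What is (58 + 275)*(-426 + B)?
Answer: -71928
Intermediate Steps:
(58 + 275)*(-426 + B) = (58 + 275)*(-426 + 210) = 333*(-216) = -71928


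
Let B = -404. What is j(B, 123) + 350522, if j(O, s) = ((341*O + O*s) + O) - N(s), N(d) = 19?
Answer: 162643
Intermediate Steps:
j(O, s) = -19 + 342*O + O*s (j(O, s) = ((341*O + O*s) + O) - 1*19 = (342*O + O*s) - 19 = -19 + 342*O + O*s)
j(B, 123) + 350522 = (-19 + 342*(-404) - 404*123) + 350522 = (-19 - 138168 - 49692) + 350522 = -187879 + 350522 = 162643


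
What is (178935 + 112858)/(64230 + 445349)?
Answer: 291793/509579 ≈ 0.57262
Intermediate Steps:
(178935 + 112858)/(64230 + 445349) = 291793/509579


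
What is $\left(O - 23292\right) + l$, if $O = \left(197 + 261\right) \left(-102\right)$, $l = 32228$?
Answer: $-37780$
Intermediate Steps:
$O = -46716$ ($O = 458 \left(-102\right) = -46716$)
$\left(O - 23292\right) + l = \left(-46716 - 23292\right) + 32228 = -70008 + 32228 = -37780$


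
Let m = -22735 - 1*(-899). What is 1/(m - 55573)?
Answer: -1/77409 ≈ -1.2918e-5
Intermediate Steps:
m = -21836 (m = -22735 + 899 = -21836)
1/(m - 55573) = 1/(-21836 - 55573) = 1/(-77409) = -1/77409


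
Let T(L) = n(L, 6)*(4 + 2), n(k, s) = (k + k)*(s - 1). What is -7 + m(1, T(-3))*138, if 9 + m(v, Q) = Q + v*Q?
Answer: -50929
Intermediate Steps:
n(k, s) = 2*k*(-1 + s) (n(k, s) = (2*k)*(-1 + s) = 2*k*(-1 + s))
T(L) = 60*L (T(L) = (2*L*(-1 + 6))*(4 + 2) = (2*L*5)*6 = (10*L)*6 = 60*L)
m(v, Q) = -9 + Q + Q*v (m(v, Q) = -9 + (Q + v*Q) = -9 + (Q + Q*v) = -9 + Q + Q*v)
-7 + m(1, T(-3))*138 = -7 + (-9 + 60*(-3) + (60*(-3))*1)*138 = -7 + (-9 - 180 - 180*1)*138 = -7 + (-9 - 180 - 180)*138 = -7 - 369*138 = -7 - 50922 = -50929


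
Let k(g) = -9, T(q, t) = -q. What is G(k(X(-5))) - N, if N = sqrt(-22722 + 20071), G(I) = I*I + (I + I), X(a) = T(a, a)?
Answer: 63 - I*sqrt(2651) ≈ 63.0 - 51.488*I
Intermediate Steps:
X(a) = -a
G(I) = I**2 + 2*I
N = I*sqrt(2651) (N = sqrt(-2651) = I*sqrt(2651) ≈ 51.488*I)
G(k(X(-5))) - N = -9*(2 - 9) - I*sqrt(2651) = -9*(-7) - I*sqrt(2651) = 63 - I*sqrt(2651)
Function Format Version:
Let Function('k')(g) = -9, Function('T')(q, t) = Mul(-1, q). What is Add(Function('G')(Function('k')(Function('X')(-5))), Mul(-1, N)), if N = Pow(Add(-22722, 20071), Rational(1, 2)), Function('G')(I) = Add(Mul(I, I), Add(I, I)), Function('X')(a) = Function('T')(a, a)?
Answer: Add(63, Mul(-1, I, Pow(2651, Rational(1, 2)))) ≈ Add(63.000, Mul(-51.488, I))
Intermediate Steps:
Function('X')(a) = Mul(-1, a)
Function('G')(I) = Add(Pow(I, 2), Mul(2, I))
N = Mul(I, Pow(2651, Rational(1, 2))) (N = Pow(-2651, Rational(1, 2)) = Mul(I, Pow(2651, Rational(1, 2))) ≈ Mul(51.488, I))
Add(Function('G')(Function('k')(Function('X')(-5))), Mul(-1, N)) = Add(Mul(-9, Add(2, -9)), Mul(-1, Mul(I, Pow(2651, Rational(1, 2))))) = Add(Mul(-9, -7), Mul(-1, I, Pow(2651, Rational(1, 2)))) = Add(63, Mul(-1, I, Pow(2651, Rational(1, 2))))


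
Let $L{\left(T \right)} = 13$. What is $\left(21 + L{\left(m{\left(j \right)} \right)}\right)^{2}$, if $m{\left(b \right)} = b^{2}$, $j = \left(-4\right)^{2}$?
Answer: $1156$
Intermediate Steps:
$j = 16$
$\left(21 + L{\left(m{\left(j \right)} \right)}\right)^{2} = \left(21 + 13\right)^{2} = 34^{2} = 1156$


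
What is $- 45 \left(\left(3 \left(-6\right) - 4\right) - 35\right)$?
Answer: $2565$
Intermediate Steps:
$- 45 \left(\left(3 \left(-6\right) - 4\right) - 35\right) = - 45 \left(\left(-18 - 4\right) - 35\right) = - 45 \left(-22 - 35\right) = \left(-45\right) \left(-57\right) = 2565$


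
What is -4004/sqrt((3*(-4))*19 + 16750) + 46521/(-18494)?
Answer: -46521/18494 - 182*sqrt(16522)/751 ≈ -33.666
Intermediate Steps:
-4004/sqrt((3*(-4))*19 + 16750) + 46521/(-18494) = -4004/sqrt(-12*19 + 16750) + 46521*(-1/18494) = -4004/sqrt(-228 + 16750) - 46521/18494 = -4004*sqrt(16522)/16522 - 46521/18494 = -182*sqrt(16522)/751 - 46521/18494 = -46521/18494 - 182*sqrt(16522)/751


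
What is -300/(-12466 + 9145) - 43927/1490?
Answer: -48478189/1649430 ≈ -29.391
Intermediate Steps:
-300/(-12466 + 9145) - 43927/1490 = -300/(-3321) - 43927*1/1490 = -300*(-1/3321) - 43927/1490 = 100/1107 - 43927/1490 = -48478189/1649430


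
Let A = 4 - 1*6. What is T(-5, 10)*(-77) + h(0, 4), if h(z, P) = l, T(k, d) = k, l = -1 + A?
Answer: 382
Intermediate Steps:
A = -2 (A = 4 - 6 = -2)
l = -3 (l = -1 - 2 = -3)
h(z, P) = -3
T(-5, 10)*(-77) + h(0, 4) = -5*(-77) - 3 = 385 - 3 = 382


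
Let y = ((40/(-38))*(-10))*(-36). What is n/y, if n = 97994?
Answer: -930943/3600 ≈ -258.60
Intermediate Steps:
y = -7200/19 (y = ((40*(-1/38))*(-10))*(-36) = -20/19*(-10)*(-36) = (200/19)*(-36) = -7200/19 ≈ -378.95)
n/y = 97994/(-7200/19) = 97994*(-19/7200) = -930943/3600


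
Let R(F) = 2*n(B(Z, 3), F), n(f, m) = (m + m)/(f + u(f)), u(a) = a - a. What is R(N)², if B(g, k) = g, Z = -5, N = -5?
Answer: 16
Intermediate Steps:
u(a) = 0
n(f, m) = 2*m/f (n(f, m) = (m + m)/(f + 0) = (2*m)/f = 2*m/f)
R(F) = -4*F/5 (R(F) = 2*(2*F/(-5)) = 2*(2*F*(-⅕)) = 2*(-2*F/5) = -4*F/5)
R(N)² = (-⅘*(-5))² = 4² = 16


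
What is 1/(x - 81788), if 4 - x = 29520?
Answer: -1/111304 ≈ -8.9844e-6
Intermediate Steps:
x = -29516 (x = 4 - 1*29520 = 4 - 29520 = -29516)
1/(x - 81788) = 1/(-29516 - 81788) = 1/(-111304) = -1/111304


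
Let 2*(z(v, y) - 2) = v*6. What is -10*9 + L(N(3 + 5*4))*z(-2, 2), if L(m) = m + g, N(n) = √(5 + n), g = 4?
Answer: -106 - 8*√7 ≈ -127.17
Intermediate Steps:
z(v, y) = 2 + 3*v (z(v, y) = 2 + (v*6)/2 = 2 + (6*v)/2 = 2 + 3*v)
L(m) = 4 + m (L(m) = m + 4 = 4 + m)
-10*9 + L(N(3 + 5*4))*z(-2, 2) = -10*9 + (4 + √(5 + (3 + 5*4)))*(2 + 3*(-2)) = -90 + (4 + √(5 + (3 + 20)))*(2 - 6) = -90 + (4 + √(5 + 23))*(-4) = -90 + (4 + √28)*(-4) = -90 + (4 + 2*√7)*(-4) = -90 + (-16 - 8*√7) = -106 - 8*√7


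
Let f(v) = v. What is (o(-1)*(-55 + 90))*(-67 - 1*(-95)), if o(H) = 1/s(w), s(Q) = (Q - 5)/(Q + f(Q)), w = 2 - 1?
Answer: -490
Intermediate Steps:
w = 1
s(Q) = (-5 + Q)/(2*Q) (s(Q) = (Q - 5)/(Q + Q) = (-5 + Q)/((2*Q)) = (-5 + Q)*(1/(2*Q)) = (-5 + Q)/(2*Q))
o(H) = -½ (o(H) = 1/((½)*(-5 + 1)/1) = 1/((½)*1*(-4)) = 1/(-2) = -½)
(o(-1)*(-55 + 90))*(-67 - 1*(-95)) = (-(-55 + 90)/2)*(-67 - 1*(-95)) = (-½*35)*(-67 + 95) = -35/2*28 = -490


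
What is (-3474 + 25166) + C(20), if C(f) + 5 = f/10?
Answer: 21689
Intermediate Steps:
C(f) = -5 + f/10
(-3474 + 25166) + C(20) = (-3474 + 25166) + (-5 + (⅒)*20) = 21692 + (-5 + 2) = 21692 - 3 = 21689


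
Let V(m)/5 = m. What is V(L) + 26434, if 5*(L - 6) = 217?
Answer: 26681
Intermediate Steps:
L = 247/5 (L = 6 + (1/5)*217 = 6 + 217/5 = 247/5 ≈ 49.400)
V(m) = 5*m
V(L) + 26434 = 5*(247/5) + 26434 = 247 + 26434 = 26681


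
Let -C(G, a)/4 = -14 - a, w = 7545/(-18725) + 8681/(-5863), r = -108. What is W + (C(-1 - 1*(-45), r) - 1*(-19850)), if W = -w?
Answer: 427630709802/21956935 ≈ 19476.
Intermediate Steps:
w = -41357612/21956935 (w = 7545*(-1/18725) + 8681*(-1/5863) = -1509/3745 - 8681/5863 = -41357612/21956935 ≈ -1.8836)
C(G, a) = 56 + 4*a (C(G, a) = -4*(-14 - a) = 56 + 4*a)
W = 41357612/21956935 (W = -1*(-41357612/21956935) = 41357612/21956935 ≈ 1.8836)
W + (C(-1 - 1*(-45), r) - 1*(-19850)) = 41357612/21956935 + ((56 + 4*(-108)) - 1*(-19850)) = 41357612/21956935 + ((56 - 432) + 19850) = 41357612/21956935 + (-376 + 19850) = 41357612/21956935 + 19474 = 427630709802/21956935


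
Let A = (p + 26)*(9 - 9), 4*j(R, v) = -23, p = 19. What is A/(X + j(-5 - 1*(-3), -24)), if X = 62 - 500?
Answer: 0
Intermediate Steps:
j(R, v) = -23/4 (j(R, v) = (¼)*(-23) = -23/4)
X = -438
A = 0 (A = (19 + 26)*(9 - 9) = 45*0 = 0)
A/(X + j(-5 - 1*(-3), -24)) = 0/(-438 - 23/4) = 0/(-1775/4) = -4/1775*0 = 0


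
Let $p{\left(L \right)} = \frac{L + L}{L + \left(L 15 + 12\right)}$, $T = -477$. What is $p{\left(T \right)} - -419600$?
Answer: $\frac{532892159}{1270} \approx 4.196 \cdot 10^{5}$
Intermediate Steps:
$p{\left(L \right)} = \frac{2 L}{12 + 16 L}$ ($p{\left(L \right)} = \frac{2 L}{L + \left(15 L + 12\right)} = \frac{2 L}{L + \left(12 + 15 L\right)} = \frac{2 L}{12 + 16 L}$)
$p{\left(T \right)} - -419600 = \frac{1}{2} \left(-477\right) \frac{1}{3 + 4 \left(-477\right)} - -419600 = \frac{1}{2} \left(-477\right) \frac{1}{3 - 1908} + 419600 = \frac{1}{2} \left(-477\right) \frac{1}{-1905} + 419600 = \frac{1}{2} \left(-477\right) \left(- \frac{1}{1905}\right) + 419600 = \frac{159}{1270} + 419600 = \frac{532892159}{1270}$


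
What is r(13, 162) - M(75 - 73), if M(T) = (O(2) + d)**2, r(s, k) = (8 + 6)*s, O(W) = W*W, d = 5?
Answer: 101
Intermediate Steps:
O(W) = W**2
r(s, k) = 14*s
M(T) = 81 (M(T) = (2**2 + 5)**2 = (4 + 5)**2 = 9**2 = 81)
r(13, 162) - M(75 - 73) = 14*13 - 1*81 = 182 - 81 = 101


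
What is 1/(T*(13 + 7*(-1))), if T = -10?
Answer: -1/60 ≈ -0.016667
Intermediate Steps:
1/(T*(13 + 7*(-1))) = 1/(-10*(13 + 7*(-1))) = 1/(-10*(13 - 7)) = 1/(-10*6) = 1/(-60) = -1/60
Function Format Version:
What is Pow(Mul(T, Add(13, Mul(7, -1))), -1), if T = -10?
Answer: Rational(-1, 60) ≈ -0.016667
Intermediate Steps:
Pow(Mul(T, Add(13, Mul(7, -1))), -1) = Pow(Mul(-10, Add(13, Mul(7, -1))), -1) = Pow(Mul(-10, Add(13, -7)), -1) = Pow(Mul(-10, 6), -1) = Pow(-60, -1) = Rational(-1, 60)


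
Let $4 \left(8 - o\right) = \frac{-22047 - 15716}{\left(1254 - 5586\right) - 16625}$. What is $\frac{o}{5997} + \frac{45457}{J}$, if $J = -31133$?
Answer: $- \frac{22832281806299}{15651073292628} \approx -1.4588$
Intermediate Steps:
$o = \frac{632861}{83828}$ ($o = 8 - \frac{\left(-22047 - 15716\right) \frac{1}{\left(1254 - 5586\right) - 16625}}{4} = 8 - \frac{\left(-37763\right) \frac{1}{-4332 - 16625}}{4} = 8 - \frac{\left(-37763\right) \frac{1}{-20957}}{4} = 8 - \frac{\left(-37763\right) \left(- \frac{1}{20957}\right)}{4} = 8 - \frac{37763}{83828} = \frac{632861}{83828} \approx 7.5495$)
$\frac{o}{5997} + \frac{45457}{J} = \frac{632861}{83828 \cdot 5997} + \frac{45457}{-31133} = \frac{632861}{83828} \cdot \frac{1}{5997} + 45457 \left(- \frac{1}{31133}\right) = \frac{632861}{502716516} - \frac{45457}{31133} = - \frac{22832281806299}{15651073292628}$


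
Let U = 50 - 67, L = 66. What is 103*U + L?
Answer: -1685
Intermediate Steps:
U = -17
103*U + L = 103*(-17) + 66 = -1751 + 66 = -1685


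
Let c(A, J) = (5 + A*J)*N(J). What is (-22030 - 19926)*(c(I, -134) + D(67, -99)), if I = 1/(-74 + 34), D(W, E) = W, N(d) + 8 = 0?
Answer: -41956/5 ≈ -8391.2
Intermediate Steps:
N(d) = -8 (N(d) = -8 + 0 = -8)
I = -1/40 (I = 1/(-40) = -1/40 ≈ -0.025000)
c(A, J) = -40 - 8*A*J (c(A, J) = (5 + A*J)*(-8) = -40 - 8*A*J)
(-22030 - 19926)*(c(I, -134) + D(67, -99)) = (-22030 - 19926)*((-40 - 8*(-1/40)*(-134)) + 67) = -41956*((-40 - 134/5) + 67) = -41956*(-334/5 + 67) = -41956*1/5 = -41956/5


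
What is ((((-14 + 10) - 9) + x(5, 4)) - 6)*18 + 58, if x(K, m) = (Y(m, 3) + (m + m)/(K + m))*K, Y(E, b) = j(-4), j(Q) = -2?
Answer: -384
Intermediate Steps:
Y(E, b) = -2
x(K, m) = K*(-2 + 2*m/(K + m)) (x(K, m) = (-2 + (m + m)/(K + m))*K = (-2 + (2*m)/(K + m))*K = (-2 + 2*m/(K + m))*K = K*(-2 + 2*m/(K + m)))
((((-14 + 10) - 9) + x(5, 4)) - 6)*18 + 58 = ((((-14 + 10) - 9) - 2*5²/(5 + 4)) - 6)*18 + 58 = (((-4 - 9) - 2*25/9) - 6)*18 + 58 = ((-13 - 2*25*⅑) - 6)*18 + 58 = ((-13 - 50/9) - 6)*18 + 58 = (-167/9 - 6)*18 + 58 = -221/9*18 + 58 = -442 + 58 = -384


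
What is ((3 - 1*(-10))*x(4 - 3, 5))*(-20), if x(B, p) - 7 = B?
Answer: -2080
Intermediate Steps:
x(B, p) = 7 + B
((3 - 1*(-10))*x(4 - 3, 5))*(-20) = ((3 - 1*(-10))*(7 + (4 - 3)))*(-20) = ((3 + 10)*(7 + 1))*(-20) = (13*8)*(-20) = 104*(-20) = -2080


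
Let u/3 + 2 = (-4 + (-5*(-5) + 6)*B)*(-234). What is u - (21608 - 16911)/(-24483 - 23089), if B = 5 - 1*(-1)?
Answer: -868324249/6796 ≈ -1.2777e+5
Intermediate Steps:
B = 6 (B = 5 + 1 = 6)
u = -127770 (u = -6 + 3*((-4 + (-5*(-5) + 6)*6)*(-234)) = -6 + 3*((-4 + (25 + 6)*6)*(-234)) = -6 + 3*((-4 + 31*6)*(-234)) = -6 + 3*((-4 + 186)*(-234)) = -6 + 3*(182*(-234)) = -6 + 3*(-42588) = -6 - 127764 = -127770)
u - (21608 - 16911)/(-24483 - 23089) = -127770 - (21608 - 16911)/(-24483 - 23089) = -127770 - 4697/(-47572) = -127770 - 4697*(-1)/47572 = -127770 - 1*(-671/6796) = -127770 + 671/6796 = -868324249/6796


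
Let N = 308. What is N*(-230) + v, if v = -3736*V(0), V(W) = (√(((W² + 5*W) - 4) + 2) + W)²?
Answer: -63368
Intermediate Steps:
V(W) = (W + √(-2 + W² + 5*W))² (V(W) = (√((-4 + W² + 5*W) + 2) + W)² = (√(-2 + W² + 5*W) + W)² = (W + √(-2 + W² + 5*W))²)
v = 7472 (v = -3736*(0 + √(-2 + 0² + 5*0))² = -3736*(0 + √(-2 + 0 + 0))² = -3736*(0 + √(-2))² = -3736*(0 + I*√2)² = -3736*(I*√2)² = -3736*(-2) = 7472)
N*(-230) + v = 308*(-230) + 7472 = -70840 + 7472 = -63368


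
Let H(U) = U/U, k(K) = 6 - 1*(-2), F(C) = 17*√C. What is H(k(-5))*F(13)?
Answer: 17*√13 ≈ 61.294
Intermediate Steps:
k(K) = 8 (k(K) = 6 + 2 = 8)
H(U) = 1
H(k(-5))*F(13) = 1*(17*√13) = 17*√13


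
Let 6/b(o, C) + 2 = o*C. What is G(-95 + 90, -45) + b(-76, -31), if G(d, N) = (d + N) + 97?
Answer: 55322/1177 ≈ 47.003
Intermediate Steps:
b(o, C) = 6/(-2 + C*o) (b(o, C) = 6/(-2 + o*C) = 6/(-2 + C*o))
G(d, N) = 97 + N + d (G(d, N) = (N + d) + 97 = 97 + N + d)
G(-95 + 90, -45) + b(-76, -31) = (97 - 45 + (-95 + 90)) + 6/(-2 - 31*(-76)) = (97 - 45 - 5) + 6/(-2 + 2356) = 47 + 6/2354 = 47 + 6*(1/2354) = 47 + 3/1177 = 55322/1177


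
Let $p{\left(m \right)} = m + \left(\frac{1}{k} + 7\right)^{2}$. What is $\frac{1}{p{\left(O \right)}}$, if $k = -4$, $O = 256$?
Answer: $\frac{16}{4825} \approx 0.0033161$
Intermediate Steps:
$p{\left(m \right)} = \frac{729}{16} + m$ ($p{\left(m \right)} = m + \left(\frac{1}{-4} + 7\right)^{2} = m + \left(- \frac{1}{4} + 7\right)^{2} = m + \left(\frac{27}{4}\right)^{2} = m + \frac{729}{16} = \frac{729}{16} + m$)
$\frac{1}{p{\left(O \right)}} = \frac{1}{\frac{729}{16} + 256} = \frac{1}{\frac{4825}{16}} = \frac{16}{4825}$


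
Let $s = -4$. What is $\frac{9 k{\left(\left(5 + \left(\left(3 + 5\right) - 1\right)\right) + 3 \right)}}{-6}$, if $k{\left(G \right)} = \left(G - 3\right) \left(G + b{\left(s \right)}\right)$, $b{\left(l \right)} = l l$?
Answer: $-558$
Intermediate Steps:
$b{\left(l \right)} = l^{2}$
$k{\left(G \right)} = \left(-3 + G\right) \left(16 + G\right)$ ($k{\left(G \right)} = \left(G - 3\right) \left(G + \left(-4\right)^{2}\right) = \left(-3 + G\right) \left(G + 16\right) = \left(-3 + G\right) \left(16 + G\right)$)
$\frac{9 k{\left(\left(5 + \left(\left(3 + 5\right) - 1\right)\right) + 3 \right)}}{-6} = \frac{9 \left(-48 + \left(\left(5 + \left(\left(3 + 5\right) - 1\right)\right) + 3\right)^{2} + 13 \left(\left(5 + \left(\left(3 + 5\right) - 1\right)\right) + 3\right)\right)}{-6} = 9 \left(-48 + \left(\left(5 + \left(8 - 1\right)\right) + 3\right)^{2} + 13 \left(\left(5 + \left(8 - 1\right)\right) + 3\right)\right) \left(- \frac{1}{6}\right) = 9 \left(-48 + \left(\left(5 + 7\right) + 3\right)^{2} + 13 \left(\left(5 + 7\right) + 3\right)\right) \left(- \frac{1}{6}\right) = 9 \left(-48 + \left(12 + 3\right)^{2} + 13 \left(12 + 3\right)\right) \left(- \frac{1}{6}\right) = 9 \left(-48 + 15^{2} + 13 \cdot 15\right) \left(- \frac{1}{6}\right) = 9 \left(-48 + 225 + 195\right) \left(- \frac{1}{6}\right) = 9 \cdot 372 \left(- \frac{1}{6}\right) = 3348 \left(- \frac{1}{6}\right) = -558$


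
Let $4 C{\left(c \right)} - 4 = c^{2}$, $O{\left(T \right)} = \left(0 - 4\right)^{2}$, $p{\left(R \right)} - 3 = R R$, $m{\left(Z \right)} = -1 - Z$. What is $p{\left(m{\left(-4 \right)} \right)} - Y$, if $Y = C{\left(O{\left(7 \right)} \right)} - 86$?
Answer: $33$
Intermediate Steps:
$p{\left(R \right)} = 3 + R^{2}$ ($p{\left(R \right)} = 3 + R R = 3 + R^{2}$)
$O{\left(T \right)} = 16$ ($O{\left(T \right)} = \left(-4\right)^{2} = 16$)
$C{\left(c \right)} = 1 + \frac{c^{2}}{4}$
$Y = -21$ ($Y = \left(1 + \frac{16^{2}}{4}\right) - 86 = \left(1 + \frac{1}{4} \cdot 256\right) - 86 = \left(1 + 64\right) - 86 = 65 - 86 = -21$)
$p{\left(m{\left(-4 \right)} \right)} - Y = \left(3 + \left(-1 - -4\right)^{2}\right) - -21 = \left(3 + \left(-1 + 4\right)^{2}\right) + 21 = \left(3 + 3^{2}\right) + 21 = \left(3 + 9\right) + 21 = 12 + 21 = 33$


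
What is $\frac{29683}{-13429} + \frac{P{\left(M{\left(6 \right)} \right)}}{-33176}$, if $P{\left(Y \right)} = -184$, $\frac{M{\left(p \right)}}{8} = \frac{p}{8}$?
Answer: $- \frac{9445118}{4283851} \approx -2.2048$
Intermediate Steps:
$M{\left(p \right)} = p$ ($M{\left(p \right)} = 8 \frac{p}{8} = p$)
$\frac{29683}{-13429} + \frac{P{\left(M{\left(6 \right)} \right)}}{-33176} = \frac{29683}{-13429} - \frac{184}{-33176} = 29683 \left(- \frac{1}{13429}\right) - - \frac{23}{4147} = - \frac{29683}{13429} + \frac{23}{4147} = - \frac{9445118}{4283851}$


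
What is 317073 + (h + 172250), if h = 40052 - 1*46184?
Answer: 483191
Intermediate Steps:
h = -6132 (h = 40052 - 46184 = -6132)
317073 + (h + 172250) = 317073 + (-6132 + 172250) = 317073 + 166118 = 483191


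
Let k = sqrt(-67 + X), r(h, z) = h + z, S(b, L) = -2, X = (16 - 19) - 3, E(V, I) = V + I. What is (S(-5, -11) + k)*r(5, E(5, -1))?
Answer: -18 + 9*I*sqrt(73) ≈ -18.0 + 76.896*I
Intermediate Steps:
E(V, I) = I + V
X = -6 (X = -3 - 3 = -6)
k = I*sqrt(73) (k = sqrt(-67 - 6) = sqrt(-73) = I*sqrt(73) ≈ 8.544*I)
(S(-5, -11) + k)*r(5, E(5, -1)) = (-2 + I*sqrt(73))*(5 + (-1 + 5)) = (-2 + I*sqrt(73))*(5 + 4) = (-2 + I*sqrt(73))*9 = -18 + 9*I*sqrt(73)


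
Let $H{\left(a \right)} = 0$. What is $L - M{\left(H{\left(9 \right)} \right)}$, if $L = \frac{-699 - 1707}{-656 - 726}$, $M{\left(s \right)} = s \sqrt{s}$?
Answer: $\frac{1203}{691} \approx 1.741$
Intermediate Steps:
$M{\left(s \right)} = s^{\frac{3}{2}}$
$L = \frac{1203}{691}$ ($L = - \frac{2406}{-1382} = \left(-2406\right) \left(- \frac{1}{1382}\right) = \frac{1203}{691} \approx 1.741$)
$L - M{\left(H{\left(9 \right)} \right)} = \frac{1203}{691} - 0^{\frac{3}{2}} = \frac{1203}{691} - 0 = \frac{1203}{691} + 0 = \frac{1203}{691}$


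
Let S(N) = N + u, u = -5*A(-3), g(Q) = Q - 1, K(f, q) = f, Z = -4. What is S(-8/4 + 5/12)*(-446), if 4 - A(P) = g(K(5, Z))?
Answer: 4237/6 ≈ 706.17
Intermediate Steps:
g(Q) = -1 + Q
A(P) = 0 (A(P) = 4 - (-1 + 5) = 4 - 1*4 = 4 - 4 = 0)
u = 0 (u = -5*0 = 0)
S(N) = N (S(N) = N + 0 = N)
S(-8/4 + 5/12)*(-446) = (-8/4 + 5/12)*(-446) = (-8*¼ + 5*(1/12))*(-446) = (-2 + 5/12)*(-446) = -19/12*(-446) = 4237/6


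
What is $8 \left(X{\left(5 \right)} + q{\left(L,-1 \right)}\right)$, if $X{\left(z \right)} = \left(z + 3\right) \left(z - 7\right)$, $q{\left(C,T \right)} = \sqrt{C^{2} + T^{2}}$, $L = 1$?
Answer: $-128 + 8 \sqrt{2} \approx -116.69$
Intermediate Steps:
$X{\left(z \right)} = \left(-7 + z\right) \left(3 + z\right)$ ($X{\left(z \right)} = \left(3 + z\right) \left(-7 + z\right) = \left(-7 + z\right) \left(3 + z\right)$)
$8 \left(X{\left(5 \right)} + q{\left(L,-1 \right)}\right) = 8 \left(\left(-21 + 5^{2} - 20\right) + \sqrt{1^{2} + \left(-1\right)^{2}}\right) = 8 \left(\left(-21 + 25 - 20\right) + \sqrt{1 + 1}\right) = 8 \left(-16 + \sqrt{2}\right) = -128 + 8 \sqrt{2}$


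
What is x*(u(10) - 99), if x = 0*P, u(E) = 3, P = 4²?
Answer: 0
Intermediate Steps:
P = 16
x = 0 (x = 0*16 = 0)
x*(u(10) - 99) = 0*(3 - 99) = 0*(-96) = 0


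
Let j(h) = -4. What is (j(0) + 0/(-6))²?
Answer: 16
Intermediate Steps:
(j(0) + 0/(-6))² = (-4 + 0/(-6))² = (-4 + 0*(-⅙))² = (-4 + 0)² = (-4)² = 16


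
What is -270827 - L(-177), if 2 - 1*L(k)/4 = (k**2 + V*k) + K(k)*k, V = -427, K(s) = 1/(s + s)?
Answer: 156799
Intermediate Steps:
K(s) = 1/(2*s)
L(k) = 6 - 4*k**2 + 1708*k (L(k) = 8 - 4*((k**2 - 427*k) + (1/(2*k))*k) = 8 - 4*((k**2 - 427*k) + 1/2) = 8 - 4*(1/2 + k**2 - 427*k) = 8 + (-2 - 4*k**2 + 1708*k) = 6 - 4*k**2 + 1708*k)
-270827 - L(-177) = -270827 - (6 - 4*(-177)**2 + 1708*(-177)) = -270827 - (6 - 4*31329 - 302316) = -270827 - (6 - 125316 - 302316) = -270827 - 1*(-427626) = -270827 + 427626 = 156799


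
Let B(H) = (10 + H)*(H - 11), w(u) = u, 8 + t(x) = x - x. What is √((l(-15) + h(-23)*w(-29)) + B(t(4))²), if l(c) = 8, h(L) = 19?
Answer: √901 ≈ 30.017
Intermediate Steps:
t(x) = -8 (t(x) = -8 + (x - x) = -8 + 0 = -8)
B(H) = (-11 + H)*(10 + H) (B(H) = (10 + H)*(-11 + H) = (-11 + H)*(10 + H))
√((l(-15) + h(-23)*w(-29)) + B(t(4))²) = √((8 + 19*(-29)) + (-110 + (-8)² - 1*(-8))²) = √((8 - 551) + (-110 + 64 + 8)²) = √(-543 + (-38)²) = √(-543 + 1444) = √901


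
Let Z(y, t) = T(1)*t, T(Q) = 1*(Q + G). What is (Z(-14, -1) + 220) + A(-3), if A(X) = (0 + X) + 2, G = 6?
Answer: 212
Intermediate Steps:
T(Q) = 6 + Q (T(Q) = 1*(Q + 6) = 1*(6 + Q) = 6 + Q)
Z(y, t) = 7*t (Z(y, t) = (6 + 1)*t = 7*t)
A(X) = 2 + X (A(X) = X + 2 = 2 + X)
(Z(-14, -1) + 220) + A(-3) = (7*(-1) + 220) + (2 - 3) = (-7 + 220) - 1 = 213 - 1 = 212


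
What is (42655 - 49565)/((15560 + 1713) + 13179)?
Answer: -3455/15226 ≈ -0.22691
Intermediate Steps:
(42655 - 49565)/((15560 + 1713) + 13179) = -6910/(17273 + 13179) = -6910/30452 = -6910*1/30452 = -3455/15226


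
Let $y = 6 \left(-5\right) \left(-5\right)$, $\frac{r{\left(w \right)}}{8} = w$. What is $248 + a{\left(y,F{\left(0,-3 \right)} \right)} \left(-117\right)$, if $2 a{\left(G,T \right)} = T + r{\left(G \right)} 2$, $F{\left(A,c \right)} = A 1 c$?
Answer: $-140152$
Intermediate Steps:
$r{\left(w \right)} = 8 w$
$y = 150$ ($y = \left(-30\right) \left(-5\right) = 150$)
$F{\left(A,c \right)} = A c$
$a{\left(G,T \right)} = \frac{T}{2} + 8 G$ ($a{\left(G,T \right)} = \frac{T + 8 G 2}{2} = \frac{T + 16 G}{2} = \frac{T}{2} + 8 G$)
$248 + a{\left(y,F{\left(0,-3 \right)} \right)} \left(-117\right) = 248 + \left(\frac{0 \left(-3\right)}{2} + 8 \cdot 150\right) \left(-117\right) = 248 + \left(\frac{1}{2} \cdot 0 + 1200\right) \left(-117\right) = 248 + \left(0 + 1200\right) \left(-117\right) = 248 + 1200 \left(-117\right) = 248 - 140400 = -140152$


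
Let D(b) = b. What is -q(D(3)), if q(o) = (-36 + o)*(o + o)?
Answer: 198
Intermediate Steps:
q(o) = 2*o*(-36 + o) (q(o) = (-36 + o)*(2*o) = 2*o*(-36 + o))
-q(D(3)) = -2*3*(-36 + 3) = -2*3*(-33) = -1*(-198) = 198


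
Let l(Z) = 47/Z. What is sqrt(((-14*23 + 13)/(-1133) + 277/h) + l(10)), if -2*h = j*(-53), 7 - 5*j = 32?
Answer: 3*sqrt(10884610)/5830 ≈ 1.6977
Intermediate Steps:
j = -5 (j = 7/5 - 1/5*32 = 7/5 - 32/5 = -5)
h = -265/2 (h = -(-5)*(-53)/2 = -1/2*265 = -265/2 ≈ -132.50)
sqrt(((-14*23 + 13)/(-1133) + 277/h) + l(10)) = sqrt(((-14*23 + 13)/(-1133) + 277/(-265/2)) + 47/10) = sqrt(((-322 + 13)*(-1/1133) + 277*(-2/265)) + 47*(1/10)) = sqrt((-309*(-1/1133) - 554/265) + 47/10) = sqrt((3/11 - 554/265) + 47/10) = sqrt(-5299/2915 + 47/10) = sqrt(16803/5830) = 3*sqrt(10884610)/5830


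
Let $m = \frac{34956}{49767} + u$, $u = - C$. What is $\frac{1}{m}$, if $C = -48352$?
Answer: $\frac{16589}{802122980} \approx 2.0681 \cdot 10^{-5}$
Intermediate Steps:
$u = 48352$ ($u = \left(-1\right) \left(-48352\right) = 48352$)
$m = \frac{802122980}{16589}$ ($m = \frac{34956}{49767} + 48352 = 34956 \cdot \frac{1}{49767} + 48352 = \frac{11652}{16589} + 48352 = \frac{802122980}{16589} \approx 48353.0$)
$\frac{1}{m} = \frac{1}{\frac{802122980}{16589}} = \frac{16589}{802122980}$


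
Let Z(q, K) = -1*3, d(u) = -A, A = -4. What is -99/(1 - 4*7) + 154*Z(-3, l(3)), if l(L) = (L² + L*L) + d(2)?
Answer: -1375/3 ≈ -458.33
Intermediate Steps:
d(u) = 4 (d(u) = -1*(-4) = 4)
l(L) = 4 + 2*L² (l(L) = (L² + L*L) + 4 = (L² + L²) + 4 = 2*L² + 4 = 4 + 2*L²)
Z(q, K) = -3
-99/(1 - 4*7) + 154*Z(-3, l(3)) = -99/(1 - 4*7) + 154*(-3) = -99/(1 - 28) - 462 = -99/(-27) - 462 = -99*(-1/27) - 462 = 11/3 - 462 = -1375/3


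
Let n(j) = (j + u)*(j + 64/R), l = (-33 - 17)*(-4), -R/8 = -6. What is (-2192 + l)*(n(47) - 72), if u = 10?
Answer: -5344536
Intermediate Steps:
R = 48 (R = -8*(-6) = 48)
l = 200 (l = -50*(-4) = 200)
n(j) = (10 + j)*(4/3 + j) (n(j) = (j + 10)*(j + 64/48) = (10 + j)*(j + 64*(1/48)) = (10 + j)*(j + 4/3) = (10 + j)*(4/3 + j))
(-2192 + l)*(n(47) - 72) = (-2192 + 200)*((40/3 + 47² + (34/3)*47) - 72) = -1992*((40/3 + 2209 + 1598/3) - 72) = -1992*(2755 - 72) = -1992*2683 = -5344536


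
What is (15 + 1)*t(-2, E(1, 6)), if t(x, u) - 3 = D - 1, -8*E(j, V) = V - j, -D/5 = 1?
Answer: -48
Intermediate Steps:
D = -5 (D = -5*1 = -5)
E(j, V) = -V/8 + j/8 (E(j, V) = -(V - j)/8 = -V/8 + j/8)
t(x, u) = -3 (t(x, u) = 3 + (-5 - 1) = 3 - 6 = -3)
(15 + 1)*t(-2, E(1, 6)) = (15 + 1)*(-3) = 16*(-3) = -48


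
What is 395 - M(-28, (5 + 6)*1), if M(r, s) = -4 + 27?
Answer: 372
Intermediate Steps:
M(r, s) = 23
395 - M(-28, (5 + 6)*1) = 395 - 1*23 = 395 - 23 = 372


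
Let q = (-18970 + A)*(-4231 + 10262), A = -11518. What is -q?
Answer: 183873128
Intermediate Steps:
q = -183873128 (q = (-18970 - 11518)*(-4231 + 10262) = -30488*6031 = -183873128)
-q = -1*(-183873128) = 183873128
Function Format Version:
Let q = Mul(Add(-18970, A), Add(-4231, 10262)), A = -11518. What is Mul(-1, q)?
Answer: 183873128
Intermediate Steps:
q = -183873128 (q = Mul(Add(-18970, -11518), Add(-4231, 10262)) = Mul(-30488, 6031) = -183873128)
Mul(-1, q) = Mul(-1, -183873128) = 183873128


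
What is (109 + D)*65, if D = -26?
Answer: 5395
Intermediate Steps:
(109 + D)*65 = (109 - 26)*65 = 83*65 = 5395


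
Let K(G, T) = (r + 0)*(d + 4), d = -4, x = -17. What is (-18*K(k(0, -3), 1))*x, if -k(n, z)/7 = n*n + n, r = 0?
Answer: 0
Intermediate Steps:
k(n, z) = -7*n - 7*n² (k(n, z) = -7*(n*n + n) = -7*(n² + n) = -7*(n + n²) = -7*n - 7*n²)
K(G, T) = 0 (K(G, T) = (0 + 0)*(-4 + 4) = 0*0 = 0)
(-18*K(k(0, -3), 1))*x = -18*0*(-17) = 0*(-17) = 0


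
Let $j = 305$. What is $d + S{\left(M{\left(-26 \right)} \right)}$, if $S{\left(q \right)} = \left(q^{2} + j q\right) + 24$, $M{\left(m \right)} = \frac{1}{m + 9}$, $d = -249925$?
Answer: $- \frac{72226573}{289} \approx -2.4992 \cdot 10^{5}$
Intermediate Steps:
$M{\left(m \right)} = \frac{1}{9 + m}$
$S{\left(q \right)} = 24 + q^{2} + 305 q$ ($S{\left(q \right)} = \left(q^{2} + 305 q\right) + 24 = 24 + q^{2} + 305 q$)
$d + S{\left(M{\left(-26 \right)} \right)} = -249925 + \left(24 + \left(\frac{1}{9 - 26}\right)^{2} + \frac{305}{9 - 26}\right) = -249925 + \left(24 + \left(\frac{1}{-17}\right)^{2} + \frac{305}{-17}\right) = -249925 + \left(24 + \left(- \frac{1}{17}\right)^{2} + 305 \left(- \frac{1}{17}\right)\right) = -249925 + \left(24 + \frac{1}{289} - \frac{305}{17}\right) = -249925 + \frac{1752}{289} = - \frac{72226573}{289}$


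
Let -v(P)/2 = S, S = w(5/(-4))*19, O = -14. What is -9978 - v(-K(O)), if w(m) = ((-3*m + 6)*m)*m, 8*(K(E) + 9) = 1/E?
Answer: -300771/32 ≈ -9399.1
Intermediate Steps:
K(E) = -9 + 1/(8*E)
w(m) = m²*(6 - 3*m) (w(m) = ((6 - 3*m)*m)*m = (m*(6 - 3*m))*m = m²*(6 - 3*m))
S = 18525/64 (S = (3*(5/(-4))²*(2 - 5/(-4)))*19 = (3*(5*(-¼))²*(2 - 5*(-1)/4))*19 = (3*(-5/4)²*(2 - 1*(-5/4)))*19 = (3*(25/16)*(2 + 5/4))*19 = (3*(25/16)*(13/4))*19 = (975/64)*19 = 18525/64 ≈ 289.45)
v(P) = -18525/32 (v(P) = -2*18525/64 = -18525/32)
-9978 - v(-K(O)) = -9978 - 1*(-18525/32) = -9978 + 18525/32 = -300771/32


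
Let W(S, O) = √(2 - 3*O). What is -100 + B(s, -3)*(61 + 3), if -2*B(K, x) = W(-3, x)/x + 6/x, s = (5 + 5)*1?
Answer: -36 + 32*√11/3 ≈ -0.62267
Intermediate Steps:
s = 10 (s = 10*1 = 10)
B(K, x) = -3/x - √(2 - 3*x)/(2*x) (B(K, x) = -(√(2 - 3*x)/x + 6/x)/2 = -(6/x + √(2 - 3*x)/x)/2 = -3/x - √(2 - 3*x)/(2*x))
-100 + B(s, -3)*(61 + 3) = -100 + ((½)*(-6 - √(2 - 3*(-3)))/(-3))*(61 + 3) = -100 + ((½)*(-⅓)*(-6 - √(2 + 9)))*64 = -100 + ((½)*(-⅓)*(-6 - √11))*64 = -100 + (1 + √11/6)*64 = -100 + (64 + 32*√11/3) = -36 + 32*√11/3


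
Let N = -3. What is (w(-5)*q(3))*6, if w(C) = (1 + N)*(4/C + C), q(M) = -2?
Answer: -696/5 ≈ -139.20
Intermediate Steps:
w(C) = -8/C - 2*C (w(C) = (1 - 3)*(4/C + C) = -2*(C + 4/C) = -8/C - 2*C)
(w(-5)*q(3))*6 = ((-8/(-5) - 2*(-5))*(-2))*6 = ((-8*(-1/5) + 10)*(-2))*6 = ((8/5 + 10)*(-2))*6 = ((58/5)*(-2))*6 = -116/5*6 = -696/5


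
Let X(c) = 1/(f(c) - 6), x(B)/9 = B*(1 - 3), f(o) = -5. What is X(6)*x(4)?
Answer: 72/11 ≈ 6.5455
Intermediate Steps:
x(B) = -18*B (x(B) = 9*(B*(1 - 3)) = 9*(B*(-2)) = 9*(-2*B) = -18*B)
X(c) = -1/11 (X(c) = 1/(-5 - 6) = 1/(-11) = -1/11)
X(6)*x(4) = -(-18)*4/11 = -1/11*(-72) = 72/11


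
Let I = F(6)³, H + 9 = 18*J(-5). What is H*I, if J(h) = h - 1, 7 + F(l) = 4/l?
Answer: 89167/3 ≈ 29722.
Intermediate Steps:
F(l) = -7 + 4/l
J(h) = -1 + h
H = -117 (H = -9 + 18*(-1 - 5) = -9 + 18*(-6) = -9 - 108 = -117)
I = -6859/27 (I = (-7 + 4/6)³ = (-7 + 4*(⅙))³ = (-7 + ⅔)³ = (-19/3)³ = -6859/27 ≈ -254.04)
H*I = -117*(-6859/27) = 89167/3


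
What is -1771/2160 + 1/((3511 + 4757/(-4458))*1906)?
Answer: -26408897107763/32209614992880 ≈ -0.81991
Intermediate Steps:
-1771/2160 + 1/((3511 + 4757/(-4458))*1906) = -1771*1/2160 + (1/1906)/(3511 + 4757*(-1/4458)) = -1771/2160 + (1/1906)/(3511 - 4757/4458) = -1771/2160 + (1/1906)/(15647281/4458) = -1771/2160 + (4458/15647281)*(1/1906) = -1771/2160 + 2229/14911858793 = -26408897107763/32209614992880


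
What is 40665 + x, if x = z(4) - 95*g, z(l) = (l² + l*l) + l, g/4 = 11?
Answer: 36521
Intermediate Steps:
g = 44 (g = 4*11 = 44)
z(l) = l + 2*l² (z(l) = (l² + l²) + l = 2*l² + l = l + 2*l²)
x = -4144 (x = 4*(1 + 2*4) - 95*44 = 4*(1 + 8) - 4180 = 4*9 - 4180 = 36 - 4180 = -4144)
40665 + x = 40665 - 4144 = 36521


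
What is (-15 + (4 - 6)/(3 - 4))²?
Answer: 169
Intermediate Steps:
(-15 + (4 - 6)/(3 - 4))² = (-15 - 2/(-1))² = (-15 - 2*(-1))² = (-15 + 2)² = (-13)² = 169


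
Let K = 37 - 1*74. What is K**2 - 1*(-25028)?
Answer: 26397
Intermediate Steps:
K = -37 (K = 37 - 74 = -37)
K**2 - 1*(-25028) = (-37)**2 - 1*(-25028) = 1369 + 25028 = 26397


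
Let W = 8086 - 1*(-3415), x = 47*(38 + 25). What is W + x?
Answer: 14462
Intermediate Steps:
x = 2961 (x = 47*63 = 2961)
W = 11501 (W = 8086 + 3415 = 11501)
W + x = 11501 + 2961 = 14462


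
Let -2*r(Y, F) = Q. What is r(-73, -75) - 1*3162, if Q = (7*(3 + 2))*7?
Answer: -6569/2 ≈ -3284.5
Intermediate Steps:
Q = 245 (Q = (7*5)*7 = 35*7 = 245)
r(Y, F) = -245/2 (r(Y, F) = -½*245 = -245/2)
r(-73, -75) - 1*3162 = -245/2 - 1*3162 = -245/2 - 3162 = -6569/2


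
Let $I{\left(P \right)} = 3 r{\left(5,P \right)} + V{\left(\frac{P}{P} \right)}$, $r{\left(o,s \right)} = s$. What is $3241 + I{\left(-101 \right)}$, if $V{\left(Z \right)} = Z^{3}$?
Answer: $2939$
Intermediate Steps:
$I{\left(P \right)} = 1 + 3 P$ ($I{\left(P \right)} = 3 P + \left(\frac{P}{P}\right)^{3} = 3 P + 1^{3} = 3 P + 1 = 1 + 3 P$)
$3241 + I{\left(-101 \right)} = 3241 + \left(1 + 3 \left(-101\right)\right) = 3241 + \left(1 - 303\right) = 3241 - 302 = 2939$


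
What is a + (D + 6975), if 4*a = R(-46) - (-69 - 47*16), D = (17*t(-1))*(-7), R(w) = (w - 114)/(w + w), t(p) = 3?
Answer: 627779/92 ≈ 6823.7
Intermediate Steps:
R(w) = (-114 + w)/(2*w) (R(w) = (-114 + w)/((2*w)) = (-114 + w)*(1/(2*w)) = (-114 + w)/(2*w))
D = -357 (D = (17*3)*(-7) = 51*(-7) = -357)
a = 18923/92 (a = ((½)*(-114 - 46)/(-46) - (-69 - 47*16))/4 = ((½)*(-1/46)*(-160) - (-69 - 752))/4 = (40/23 - 1*(-821))/4 = (40/23 + 821)/4 = (¼)*(18923/23) = 18923/92 ≈ 205.68)
a + (D + 6975) = 18923/92 + (-357 + 6975) = 18923/92 + 6618 = 627779/92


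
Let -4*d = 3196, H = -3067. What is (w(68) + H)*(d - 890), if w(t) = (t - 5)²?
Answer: -1523478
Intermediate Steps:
w(t) = (-5 + t)²
d = -799 (d = -¼*3196 = -799)
(w(68) + H)*(d - 890) = ((-5 + 68)² - 3067)*(-799 - 890) = (63² - 3067)*(-1689) = (3969 - 3067)*(-1689) = 902*(-1689) = -1523478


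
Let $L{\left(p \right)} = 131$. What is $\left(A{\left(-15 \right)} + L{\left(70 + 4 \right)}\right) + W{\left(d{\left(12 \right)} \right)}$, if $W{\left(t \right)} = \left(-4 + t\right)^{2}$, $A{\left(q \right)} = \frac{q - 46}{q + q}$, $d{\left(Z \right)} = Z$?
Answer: $\frac{5911}{30} \approx 197.03$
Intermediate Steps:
$A{\left(q \right)} = \frac{-46 + q}{2 q}$
$\left(A{\left(-15 \right)} + L{\left(70 + 4 \right)}\right) + W{\left(d{\left(12 \right)} \right)} = \left(\frac{-46 - 15}{2 \left(-15\right)} + 131\right) + \left(-4 + 12\right)^{2} = \left(\frac{1}{2} \left(- \frac{1}{15}\right) \left(-61\right) + 131\right) + 8^{2} = \left(\frac{61}{30} + 131\right) + 64 = \frac{3991}{30} + 64 = \frac{5911}{30}$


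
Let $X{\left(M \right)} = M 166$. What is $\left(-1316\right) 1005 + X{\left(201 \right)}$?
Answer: $-1289214$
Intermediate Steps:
$X{\left(M \right)} = 166 M$
$\left(-1316\right) 1005 + X{\left(201 \right)} = \left(-1316\right) 1005 + 166 \cdot 201 = -1322580 + 33366 = -1289214$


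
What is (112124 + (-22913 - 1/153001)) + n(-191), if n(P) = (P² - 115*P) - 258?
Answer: 22552194398/153001 ≈ 1.4740e+5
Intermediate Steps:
n(P) = -258 + P² - 115*P
(112124 + (-22913 - 1/153001)) + n(-191) = (112124 + (-22913 - 1/153001)) + (-258 + (-191)² - 115*(-191)) = (112124 + (-22913 - 1*1/153001)) + (-258 + 36481 + 21965) = (112124 + (-22913 - 1/153001)) + 58188 = (112124 - 3505711914/153001) + 58188 = 13649372210/153001 + 58188 = 22552194398/153001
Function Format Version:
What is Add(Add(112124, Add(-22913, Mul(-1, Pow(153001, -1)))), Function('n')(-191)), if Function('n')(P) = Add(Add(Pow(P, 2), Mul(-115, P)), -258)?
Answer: Rational(22552194398, 153001) ≈ 1.4740e+5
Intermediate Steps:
Function('n')(P) = Add(-258, Pow(P, 2), Mul(-115, P))
Add(Add(112124, Add(-22913, Mul(-1, Pow(153001, -1)))), Function('n')(-191)) = Add(Add(112124, Add(-22913, Mul(-1, Pow(153001, -1)))), Add(-258, Pow(-191, 2), Mul(-115, -191))) = Add(Add(112124, Add(-22913, Mul(-1, Rational(1, 153001)))), Add(-258, 36481, 21965)) = Add(Add(112124, Add(-22913, Rational(-1, 153001))), 58188) = Add(Add(112124, Rational(-3505711914, 153001)), 58188) = Add(Rational(13649372210, 153001), 58188) = Rational(22552194398, 153001)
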